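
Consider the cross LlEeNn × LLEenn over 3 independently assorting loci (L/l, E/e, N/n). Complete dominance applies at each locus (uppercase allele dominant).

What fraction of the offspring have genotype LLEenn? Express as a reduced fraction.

P(LLEenn) = 1/8

LlEeNn gametes: LEN×1, LEn×1, LeN×1, Len×1, lEN×1, lEn×1, leN×1, len×1
LLEenn gametes: LEn×4, Len×4
LlEeNn×LLEenn grid (8·8=64): LLEENn=4 LLEEnn=4 LLEeNn=8 LLEenn=8 LLeeNn=4 LLeenn=4 LlEENn=4 LlEEnn=4 LlEeNn=8 LlEenn=8 LleeNn=4 Lleenn=4
LLEenn hits 8/64; gcd=8; 8÷8/64÷8 = 1/8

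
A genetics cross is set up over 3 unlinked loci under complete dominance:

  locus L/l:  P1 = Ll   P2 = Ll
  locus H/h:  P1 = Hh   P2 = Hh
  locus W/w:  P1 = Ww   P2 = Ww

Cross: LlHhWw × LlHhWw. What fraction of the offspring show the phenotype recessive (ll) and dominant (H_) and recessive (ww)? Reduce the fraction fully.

P(ll H_ ww) = 3/64

LlHhWw gametes: LHW×1, LHw×1, LhW×1, Lhw×1, lHW×1, lHw×1, lhW×1, lhw×1
LlHhWw gametes: LHW×1, LHw×1, LhW×1, Lhw×1, lHW×1, lHw×1, lhW×1, lhw×1
LlHhWw×LlHhWw grid (8·8=64): LLHHWW=1 LLHHWw=2 LLHHww=1 LLHhWW=2 LLHhWw=4 LLHhww=2 LLhhWW=1 LLhhWw=2 LLhhww=1 LlHHWW=2 LlHHWw=4 LlHHww=2 LlHhWW=4 LlHhWw=8 LlHhww=4 LlhhWW=2 LlhhWw=4 Llhhww=2 llHHWW=1 llHHWw=2 llHHww=1 llHhWW=2 llHhWw=4 llHhww=2 llhhWW=1 llhhWw=2 llhhww=1
ll H_ ww hits 3/64; gcd=1; 3÷1/64÷1 = 3/64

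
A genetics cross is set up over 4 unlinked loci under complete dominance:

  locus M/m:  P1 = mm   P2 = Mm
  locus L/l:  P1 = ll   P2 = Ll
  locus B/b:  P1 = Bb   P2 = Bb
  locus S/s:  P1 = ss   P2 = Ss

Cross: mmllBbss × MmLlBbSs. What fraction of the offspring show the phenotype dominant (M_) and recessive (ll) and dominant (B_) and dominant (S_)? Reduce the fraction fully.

mmllBbss gametes: mlBs×8, mlbs×8
MmLlBbSs gametes: MLBS×1, MLBs×1, MLbS×1, MLbs×1, MlBS×1, MlBs×1, MlbS×1, Mlbs×1, mLBS×1, mLBs×1, mLbS×1, mLbs×1, mlBS×1, mlBs×1, mlbS×1, mlbs×1
mmllBbss×MmLlBbSs grid (16·16=256): MmLlBBSs=8 MmLlBBss=8 MmLlBbSs=16 MmLlBbss=16 MmLlbbSs=8 MmLlbbss=8 MmllBBSs=8 MmllBBss=8 MmllBbSs=16 MmllBbss=16 MmllbbSs=8 Mmllbbss=8 mmLlBBSs=8 mmLlBBss=8 mmLlBbSs=16 mmLlBbss=16 mmLlbbSs=8 mmLlbbss=8 mmllBBSs=8 mmllBBss=8 mmllBbSs=16 mmllBbss=16 mmllbbSs=8 mmllbbss=8
M_ ll B_ S_ hits 24/256; gcd=8; 24÷8/256÷8 = 3/32

P(M_ ll B_ S_) = 3/32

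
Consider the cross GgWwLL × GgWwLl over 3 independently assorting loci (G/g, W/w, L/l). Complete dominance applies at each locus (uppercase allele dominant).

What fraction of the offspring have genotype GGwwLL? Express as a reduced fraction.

GgWwLL gametes: GWL×2, GwL×2, gWL×2, gwL×2
GgWwLl gametes: GWL×1, GWl×1, GwL×1, Gwl×1, gWL×1, gWl×1, gwL×1, gwl×1
GgWwLL×GgWwLl grid (8·8=64): GGWWLL=2 GGWWLl=2 GGWwLL=4 GGWwLl=4 GGwwLL=2 GGwwLl=2 GgWWLL=4 GgWWLl=4 GgWwLL=8 GgWwLl=8 GgwwLL=4 GgwwLl=4 ggWWLL=2 ggWWLl=2 ggWwLL=4 ggWwLl=4 ggwwLL=2 ggwwLl=2
GGwwLL hits 2/64; gcd=2; 2÷2/64÷2 = 1/32

P(GGwwLL) = 1/32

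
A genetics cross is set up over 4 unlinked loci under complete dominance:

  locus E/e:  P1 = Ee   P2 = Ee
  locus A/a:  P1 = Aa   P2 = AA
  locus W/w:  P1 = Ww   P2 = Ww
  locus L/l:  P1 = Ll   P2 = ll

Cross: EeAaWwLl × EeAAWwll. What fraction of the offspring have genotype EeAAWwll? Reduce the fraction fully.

P(EeAAWwll) = 1/16

EeAaWwLl gametes: EAWL×1, EAWl×1, EAwL×1, EAwl×1, EaWL×1, EaWl×1, EawL×1, Eawl×1, eAWL×1, eAWl×1, eAwL×1, eAwl×1, eaWL×1, eaWl×1, eawL×1, eawl×1
EeAAWwll gametes: EAWl×4, EAwl×4, eAWl×4, eAwl×4
EeAaWwLl×EeAAWwll grid (16·16=256): EEAAWWLl=4 EEAAWWll=4 EEAAWwLl=8 EEAAWwll=8 EEAAwwLl=4 EEAAwwll=4 EEAaWWLl=4 EEAaWWll=4 EEAaWwLl=8 EEAaWwll=8 EEAawwLl=4 EEAawwll=4 EeAAWWLl=8 EeAAWWll=8 EeAAWwLl=16 EeAAWwll=16 EeAAwwLl=8 EeAAwwll=8 EeAaWWLl=8 EeAaWWll=8 EeAaWwLl=16 EeAaWwll=16 EeAawwLl=8 EeAawwll=8 eeAAWWLl=4 eeAAWWll=4 eeAAWwLl=8 eeAAWwll=8 eeAAwwLl=4 eeAAwwll=4 eeAaWWLl=4 eeAaWWll=4 eeAaWwLl=8 eeAaWwll=8 eeAawwLl=4 eeAawwll=4
EeAAWwll hits 16/256; gcd=16; 16÷16/256÷16 = 1/16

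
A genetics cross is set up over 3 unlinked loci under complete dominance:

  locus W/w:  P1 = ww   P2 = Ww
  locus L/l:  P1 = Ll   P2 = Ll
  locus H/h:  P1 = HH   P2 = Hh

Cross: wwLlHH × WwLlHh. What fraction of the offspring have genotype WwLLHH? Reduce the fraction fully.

P(WwLLHH) = 1/16

wwLlHH gametes: wLH×4, wlH×4
WwLlHh gametes: WLH×1, WLh×1, WlH×1, Wlh×1, wLH×1, wLh×1, wlH×1, wlh×1
wwLlHH×WwLlHh grid (8·8=64): WwLLHH=4 WwLLHh=4 WwLlHH=8 WwLlHh=8 WwllHH=4 WwllHh=4 wwLLHH=4 wwLLHh=4 wwLlHH=8 wwLlHh=8 wwllHH=4 wwllHh=4
WwLLHH hits 4/64; gcd=4; 4÷4/64÷4 = 1/16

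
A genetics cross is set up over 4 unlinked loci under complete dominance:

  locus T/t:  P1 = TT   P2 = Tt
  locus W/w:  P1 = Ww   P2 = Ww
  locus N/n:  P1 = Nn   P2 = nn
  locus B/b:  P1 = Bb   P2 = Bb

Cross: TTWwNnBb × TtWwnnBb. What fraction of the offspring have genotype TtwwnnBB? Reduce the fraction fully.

TTWwNnBb gametes: TWNB×2, TWNb×2, TWnB×2, TWnb×2, TwNB×2, TwNb×2, TwnB×2, Twnb×2
TtWwnnBb gametes: TWnB×2, TWnb×2, TwnB×2, Twnb×2, tWnB×2, tWnb×2, twnB×2, twnb×2
TTWwNnBb×TtWwnnBb grid (16·16=256): TTWWNnBB=4 TTWWNnBb=8 TTWWNnbb=4 TTWWnnBB=4 TTWWnnBb=8 TTWWnnbb=4 TTWwNnBB=8 TTWwNnBb=16 TTWwNnbb=8 TTWwnnBB=8 TTWwnnBb=16 TTWwnnbb=8 TTwwNnBB=4 TTwwNnBb=8 TTwwNnbb=4 TTwwnnBB=4 TTwwnnBb=8 TTwwnnbb=4 TtWWNnBB=4 TtWWNnBb=8 TtWWNnbb=4 TtWWnnBB=4 TtWWnnBb=8 TtWWnnbb=4 TtWwNnBB=8 TtWwNnBb=16 TtWwNnbb=8 TtWwnnBB=8 TtWwnnBb=16 TtWwnnbb=8 TtwwNnBB=4 TtwwNnBb=8 TtwwNnbb=4 TtwwnnBB=4 TtwwnnBb=8 Ttwwnnbb=4
TtwwnnBB hits 4/256; gcd=4; 4÷4/256÷4 = 1/64

P(TtwwnnBB) = 1/64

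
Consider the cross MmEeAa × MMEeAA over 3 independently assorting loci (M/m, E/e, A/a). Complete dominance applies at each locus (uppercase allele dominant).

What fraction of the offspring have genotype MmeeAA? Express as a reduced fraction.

MmEeAa gametes: MEA×1, MEa×1, MeA×1, Mea×1, mEA×1, mEa×1, meA×1, mea×1
MMEeAA gametes: MEA×4, MeA×4
MmEeAa×MMEeAA grid (8·8=64): MMEEAA=4 MMEEAa=4 MMEeAA=8 MMEeAa=8 MMeeAA=4 MMeeAa=4 MmEEAA=4 MmEEAa=4 MmEeAA=8 MmEeAa=8 MmeeAA=4 MmeeAa=4
MmeeAA hits 4/64; gcd=4; 4÷4/64÷4 = 1/16

P(MmeeAA) = 1/16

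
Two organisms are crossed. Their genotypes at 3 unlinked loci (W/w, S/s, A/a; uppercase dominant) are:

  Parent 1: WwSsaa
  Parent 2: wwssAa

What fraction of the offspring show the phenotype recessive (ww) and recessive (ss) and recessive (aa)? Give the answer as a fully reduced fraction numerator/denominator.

P(ww ss aa) = 1/8

WwSsaa gametes: WSa×2, Wsa×2, wSa×2, wsa×2
wwssAa gametes: wsA×4, wsa×4
WwSsaa×wwssAa grid (8·8=64): WwSsAa=8 WwSsaa=8 WwssAa=8 Wwssaa=8 wwSsAa=8 wwSsaa=8 wwssAa=8 wwssaa=8
ww ss aa hits 8/64; gcd=8; 8÷8/64÷8 = 1/8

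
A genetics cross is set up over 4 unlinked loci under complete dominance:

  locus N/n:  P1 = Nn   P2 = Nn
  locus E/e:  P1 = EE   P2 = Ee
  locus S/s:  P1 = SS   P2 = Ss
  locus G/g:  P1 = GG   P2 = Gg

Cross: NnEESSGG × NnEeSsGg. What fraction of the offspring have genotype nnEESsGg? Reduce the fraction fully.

NnEESSGG gametes: NESG×8, nESG×8
NnEeSsGg gametes: NESG×1, NESg×1, NEsG×1, NEsg×1, NeSG×1, NeSg×1, NesG×1, Nesg×1, nESG×1, nESg×1, nEsG×1, nEsg×1, neSG×1, neSg×1, nesG×1, nesg×1
NnEESSGG×NnEeSsGg grid (16·16=256): NNEESSGG=8 NNEESSGg=8 NNEESsGG=8 NNEESsGg=8 NNEeSSGG=8 NNEeSSGg=8 NNEeSsGG=8 NNEeSsGg=8 NnEESSGG=16 NnEESSGg=16 NnEESsGG=16 NnEESsGg=16 NnEeSSGG=16 NnEeSSGg=16 NnEeSsGG=16 NnEeSsGg=16 nnEESSGG=8 nnEESSGg=8 nnEESsGG=8 nnEESsGg=8 nnEeSSGG=8 nnEeSSGg=8 nnEeSsGG=8 nnEeSsGg=8
nnEESsGg hits 8/256; gcd=8; 8÷8/256÷8 = 1/32

P(nnEESsGg) = 1/32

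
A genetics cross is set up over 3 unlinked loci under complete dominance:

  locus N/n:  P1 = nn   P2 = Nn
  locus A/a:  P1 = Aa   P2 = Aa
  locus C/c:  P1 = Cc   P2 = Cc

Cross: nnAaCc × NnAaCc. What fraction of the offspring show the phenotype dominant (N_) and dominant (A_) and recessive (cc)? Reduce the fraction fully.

P(N_ A_ cc) = 3/32

nnAaCc gametes: nAC×2, nAc×2, naC×2, nac×2
NnAaCc gametes: NAC×1, NAc×1, NaC×1, Nac×1, nAC×1, nAc×1, naC×1, nac×1
nnAaCc×NnAaCc grid (8·8=64): NnAACC=2 NnAACc=4 NnAAcc=2 NnAaCC=4 NnAaCc=8 NnAacc=4 NnaaCC=2 NnaaCc=4 Nnaacc=2 nnAACC=2 nnAACc=4 nnAAcc=2 nnAaCC=4 nnAaCc=8 nnAacc=4 nnaaCC=2 nnaaCc=4 nnaacc=2
N_ A_ cc hits 6/64; gcd=2; 6÷2/64÷2 = 3/32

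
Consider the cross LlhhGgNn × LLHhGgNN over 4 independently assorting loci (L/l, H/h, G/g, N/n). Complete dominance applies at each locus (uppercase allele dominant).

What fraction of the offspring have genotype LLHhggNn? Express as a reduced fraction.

P(LLHhggNn) = 1/32

LlhhGgNn gametes: LhGN×2, LhGn×2, LhgN×2, Lhgn×2, lhGN×2, lhGn×2, lhgN×2, lhgn×2
LLHhGgNN gametes: LHGN×4, LHgN×4, LhGN×4, LhgN×4
LlhhGgNn×LLHhGgNN grid (16·16=256): LLHhGGNN=8 LLHhGGNn=8 LLHhGgNN=16 LLHhGgNn=16 LLHhggNN=8 LLHhggNn=8 LLhhGGNN=8 LLhhGGNn=8 LLhhGgNN=16 LLhhGgNn=16 LLhhggNN=8 LLhhggNn=8 LlHhGGNN=8 LlHhGGNn=8 LlHhGgNN=16 LlHhGgNn=16 LlHhggNN=8 LlHhggNn=8 LlhhGGNN=8 LlhhGGNn=8 LlhhGgNN=16 LlhhGgNn=16 LlhhggNN=8 LlhhggNn=8
LLHhggNn hits 8/256; gcd=8; 8÷8/256÷8 = 1/32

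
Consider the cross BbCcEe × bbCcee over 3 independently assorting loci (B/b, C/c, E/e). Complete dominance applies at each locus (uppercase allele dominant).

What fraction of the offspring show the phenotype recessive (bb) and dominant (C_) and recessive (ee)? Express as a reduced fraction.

P(bb C_ ee) = 3/16

BbCcEe gametes: BCE×1, BCe×1, BcE×1, Bce×1, bCE×1, bCe×1, bcE×1, bce×1
bbCcee gametes: bCe×4, bce×4
BbCcEe×bbCcee grid (8·8=64): BbCCEe=4 BbCCee=4 BbCcEe=8 BbCcee=8 BbccEe=4 Bbccee=4 bbCCEe=4 bbCCee=4 bbCcEe=8 bbCcee=8 bbccEe=4 bbccee=4
bb C_ ee hits 12/64; gcd=4; 12÷4/64÷4 = 3/16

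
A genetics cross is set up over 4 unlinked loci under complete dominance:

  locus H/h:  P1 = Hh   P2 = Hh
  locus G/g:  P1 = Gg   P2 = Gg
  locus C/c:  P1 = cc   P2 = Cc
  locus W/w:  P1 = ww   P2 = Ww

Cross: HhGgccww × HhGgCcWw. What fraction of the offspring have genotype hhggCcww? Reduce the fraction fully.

HhGgccww gametes: HGcw×4, Hgcw×4, hGcw×4, hgcw×4
HhGgCcWw gametes: HGCW×1, HGCw×1, HGcW×1, HGcw×1, HgCW×1, HgCw×1, HgcW×1, Hgcw×1, hGCW×1, hGCw×1, hGcW×1, hGcw×1, hgCW×1, hgCw×1, hgcW×1, hgcw×1
HhGgccww×HhGgCcWw grid (16·16=256): HHGGCcWw=4 HHGGCcww=4 HHGGccWw=4 HHGGccww=4 HHGgCcWw=8 HHGgCcww=8 HHGgccWw=8 HHGgccww=8 HHggCcWw=4 HHggCcww=4 HHggccWw=4 HHggccww=4 HhGGCcWw=8 HhGGCcww=8 HhGGccWw=8 HhGGccww=8 HhGgCcWw=16 HhGgCcww=16 HhGgccWw=16 HhGgccww=16 HhggCcWw=8 HhggCcww=8 HhggccWw=8 Hhggccww=8 hhGGCcWw=4 hhGGCcww=4 hhGGccWw=4 hhGGccww=4 hhGgCcWw=8 hhGgCcww=8 hhGgccWw=8 hhGgccww=8 hhggCcWw=4 hhggCcww=4 hhggccWw=4 hhggccww=4
hhggCcww hits 4/256; gcd=4; 4÷4/256÷4 = 1/64

P(hhggCcww) = 1/64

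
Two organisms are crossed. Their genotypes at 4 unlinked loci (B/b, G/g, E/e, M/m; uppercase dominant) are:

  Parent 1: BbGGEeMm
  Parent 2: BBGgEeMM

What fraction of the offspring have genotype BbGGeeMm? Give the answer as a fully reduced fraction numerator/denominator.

P(BbGGeeMm) = 1/32

BbGGEeMm gametes: BGEM×2, BGEm×2, BGeM×2, BGem×2, bGEM×2, bGEm×2, bGeM×2, bGem×2
BBGgEeMM gametes: BGEM×4, BGeM×4, BgEM×4, BgeM×4
BbGGEeMm×BBGgEeMM grid (16·16=256): BBGGEEMM=8 BBGGEEMm=8 BBGGEeMM=16 BBGGEeMm=16 BBGGeeMM=8 BBGGeeMm=8 BBGgEEMM=8 BBGgEEMm=8 BBGgEeMM=16 BBGgEeMm=16 BBGgeeMM=8 BBGgeeMm=8 BbGGEEMM=8 BbGGEEMm=8 BbGGEeMM=16 BbGGEeMm=16 BbGGeeMM=8 BbGGeeMm=8 BbGgEEMM=8 BbGgEEMm=8 BbGgEeMM=16 BbGgEeMm=16 BbGgeeMM=8 BbGgeeMm=8
BbGGeeMm hits 8/256; gcd=8; 8÷8/256÷8 = 1/32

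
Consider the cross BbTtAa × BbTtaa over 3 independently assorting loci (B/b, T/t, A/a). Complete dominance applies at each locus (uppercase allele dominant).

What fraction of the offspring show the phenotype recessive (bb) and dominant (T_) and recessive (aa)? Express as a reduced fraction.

P(bb T_ aa) = 3/32

BbTtAa gametes: BTA×1, BTa×1, BtA×1, Bta×1, bTA×1, bTa×1, btA×1, bta×1
BbTtaa gametes: BTa×2, Bta×2, bTa×2, bta×2
BbTtAa×BbTtaa grid (8·8=64): BBTTAa=2 BBTTaa=2 BBTtAa=4 BBTtaa=4 BBttAa=2 BBttaa=2 BbTTAa=4 BbTTaa=4 BbTtAa=8 BbTtaa=8 BbttAa=4 Bbttaa=4 bbTTAa=2 bbTTaa=2 bbTtAa=4 bbTtaa=4 bbttAa=2 bbttaa=2
bb T_ aa hits 6/64; gcd=2; 6÷2/64÷2 = 3/32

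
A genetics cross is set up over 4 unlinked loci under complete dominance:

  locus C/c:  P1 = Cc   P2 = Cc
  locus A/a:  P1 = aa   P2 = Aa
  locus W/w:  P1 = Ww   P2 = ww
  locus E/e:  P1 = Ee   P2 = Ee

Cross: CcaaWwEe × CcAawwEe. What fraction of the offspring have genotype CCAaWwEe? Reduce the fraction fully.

P(CCAaWwEe) = 1/32

CcaaWwEe gametes: CaWE×2, CaWe×2, CawE×2, Cawe×2, caWE×2, caWe×2, cawE×2, cawe×2
CcAawwEe gametes: CAwE×2, CAwe×2, CawE×2, Cawe×2, cAwE×2, cAwe×2, cawE×2, cawe×2
CcaaWwEe×CcAawwEe grid (16·16=256): CCAaWwEE=4 CCAaWwEe=8 CCAaWwee=4 CCAawwEE=4 CCAawwEe=8 CCAawwee=4 CCaaWwEE=4 CCaaWwEe=8 CCaaWwee=4 CCaawwEE=4 CCaawwEe=8 CCaawwee=4 CcAaWwEE=8 CcAaWwEe=16 CcAaWwee=8 CcAawwEE=8 CcAawwEe=16 CcAawwee=8 CcaaWwEE=8 CcaaWwEe=16 CcaaWwee=8 CcaawwEE=8 CcaawwEe=16 Ccaawwee=8 ccAaWwEE=4 ccAaWwEe=8 ccAaWwee=4 ccAawwEE=4 ccAawwEe=8 ccAawwee=4 ccaaWwEE=4 ccaaWwEe=8 ccaaWwee=4 ccaawwEE=4 ccaawwEe=8 ccaawwee=4
CCAaWwEe hits 8/256; gcd=8; 8÷8/256÷8 = 1/32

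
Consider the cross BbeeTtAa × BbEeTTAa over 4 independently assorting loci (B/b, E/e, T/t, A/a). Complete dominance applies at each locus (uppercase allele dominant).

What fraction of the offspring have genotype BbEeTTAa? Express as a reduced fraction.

BbeeTtAa gametes: BeTA×2, BeTa×2, BetA×2, Beta×2, beTA×2, beTa×2, betA×2, beta×2
BbEeTTAa gametes: BETA×2, BETa×2, BeTA×2, BeTa×2, bETA×2, bETa×2, beTA×2, beTa×2
BbeeTtAa×BbEeTTAa grid (16·16=256): BBEeTTAA=4 BBEeTTAa=8 BBEeTTaa=4 BBEeTtAA=4 BBEeTtAa=8 BBEeTtaa=4 BBeeTTAA=4 BBeeTTAa=8 BBeeTTaa=4 BBeeTtAA=4 BBeeTtAa=8 BBeeTtaa=4 BbEeTTAA=8 BbEeTTAa=16 BbEeTTaa=8 BbEeTtAA=8 BbEeTtAa=16 BbEeTtaa=8 BbeeTTAA=8 BbeeTTAa=16 BbeeTTaa=8 BbeeTtAA=8 BbeeTtAa=16 BbeeTtaa=8 bbEeTTAA=4 bbEeTTAa=8 bbEeTTaa=4 bbEeTtAA=4 bbEeTtAa=8 bbEeTtaa=4 bbeeTTAA=4 bbeeTTAa=8 bbeeTTaa=4 bbeeTtAA=4 bbeeTtAa=8 bbeeTtaa=4
BbEeTTAa hits 16/256; gcd=16; 16÷16/256÷16 = 1/16

P(BbEeTTAa) = 1/16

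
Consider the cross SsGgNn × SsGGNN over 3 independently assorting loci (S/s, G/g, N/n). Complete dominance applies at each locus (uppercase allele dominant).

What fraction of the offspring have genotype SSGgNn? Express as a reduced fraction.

P(SSGgNn) = 1/16

SsGgNn gametes: SGN×1, SGn×1, SgN×1, Sgn×1, sGN×1, sGn×1, sgN×1, sgn×1
SsGGNN gametes: SGN×4, sGN×4
SsGgNn×SsGGNN grid (8·8=64): SSGGNN=4 SSGGNn=4 SSGgNN=4 SSGgNn=4 SsGGNN=8 SsGGNn=8 SsGgNN=8 SsGgNn=8 ssGGNN=4 ssGGNn=4 ssGgNN=4 ssGgNn=4
SSGgNn hits 4/64; gcd=4; 4÷4/64÷4 = 1/16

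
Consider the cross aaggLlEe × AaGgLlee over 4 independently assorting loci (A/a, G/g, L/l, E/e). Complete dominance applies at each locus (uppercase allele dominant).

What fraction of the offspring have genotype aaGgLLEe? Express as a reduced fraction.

P(aaGgLLEe) = 1/32

aaggLlEe gametes: agLE×4, agLe×4, aglE×4, agle×4
AaGgLlee gametes: AGLe×2, AGle×2, AgLe×2, Agle×2, aGLe×2, aGle×2, agLe×2, agle×2
aaggLlEe×AaGgLlee grid (16·16=256): AaGgLLEe=8 AaGgLLee=8 AaGgLlEe=16 AaGgLlee=16 AaGgllEe=8 AaGgllee=8 AaggLLEe=8 AaggLLee=8 AaggLlEe=16 AaggLlee=16 AaggllEe=8 Aaggllee=8 aaGgLLEe=8 aaGgLLee=8 aaGgLlEe=16 aaGgLlee=16 aaGgllEe=8 aaGgllee=8 aaggLLEe=8 aaggLLee=8 aaggLlEe=16 aaggLlee=16 aaggllEe=8 aaggllee=8
aaGgLLEe hits 8/256; gcd=8; 8÷8/256÷8 = 1/32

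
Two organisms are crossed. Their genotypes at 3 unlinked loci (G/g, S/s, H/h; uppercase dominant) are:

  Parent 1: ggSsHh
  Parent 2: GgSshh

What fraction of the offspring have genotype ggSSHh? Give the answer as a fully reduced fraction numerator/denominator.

P(ggSSHh) = 1/16

ggSsHh gametes: gSH×2, gSh×2, gsH×2, gsh×2
GgSshh gametes: GSh×2, Gsh×2, gSh×2, gsh×2
ggSsHh×GgSshh grid (8·8=64): GgSSHh=4 GgSShh=4 GgSsHh=8 GgSshh=8 GgssHh=4 Ggsshh=4 ggSSHh=4 ggSShh=4 ggSsHh=8 ggSshh=8 ggssHh=4 ggsshh=4
ggSSHh hits 4/64; gcd=4; 4÷4/64÷4 = 1/16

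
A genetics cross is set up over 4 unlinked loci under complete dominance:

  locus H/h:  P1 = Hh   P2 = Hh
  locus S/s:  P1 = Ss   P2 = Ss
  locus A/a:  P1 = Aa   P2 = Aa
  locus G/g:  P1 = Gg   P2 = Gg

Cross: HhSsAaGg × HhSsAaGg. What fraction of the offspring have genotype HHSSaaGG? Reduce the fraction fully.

HhSsAaGg gametes: HSAG×1, HSAg×1, HSaG×1, HSag×1, HsAG×1, HsAg×1, HsaG×1, Hsag×1, hSAG×1, hSAg×1, hSaG×1, hSag×1, hsAG×1, hsAg×1, hsaG×1, hsag×1
HhSsAaGg gametes: HSAG×1, HSAg×1, HSaG×1, HSag×1, HsAG×1, HsAg×1, HsaG×1, Hsag×1, hSAG×1, hSAg×1, hSaG×1, hSag×1, hsAG×1, hsAg×1, hsaG×1, hsag×1
HhSsAaGg×HhSsAaGg grid (16·16=256): HHSSAAGG=1 HHSSAAGg=2 HHSSAAgg=1 HHSSAaGG=2 HHSSAaGg=4 HHSSAagg=2 HHSSaaGG=1 HHSSaaGg=2 HHSSaagg=1 HHSsAAGG=2 HHSsAAGg=4 HHSsAAgg=2 HHSsAaGG=4 HHSsAaGg=8 HHSsAagg=4 HHSsaaGG=2 HHSsaaGg=4 HHSsaagg=2 HHssAAGG=1 HHssAAGg=2 HHssAAgg=1 HHssAaGG=2 HHssAaGg=4 HHssAagg=2 HHssaaGG=1 HHssaaGg=2 HHssaagg=1 HhSSAAGG=2 HhSSAAGg=4 HhSSAAgg=2 HhSSAaGG=4 HhSSAaGg=8 HhSSAagg=4 HhSSaaGG=2 HhSSaaGg=4 HhSSaagg=2 HhSsAAGG=4 HhSsAAGg=8 HhSsAAgg=4 HhSsAaGG=8 HhSsAaGg=16 HhSsAagg=8 HhSsaaGG=4 HhSsaaGg=8 HhSsaagg=4 HhssAAGG=2 HhssAAGg=4 HhssAAgg=2 HhssAaGG=4 HhssAaGg=8 HhssAagg=4 HhssaaGG=2 HhssaaGg=4 Hhssaagg=2 hhSSAAGG=1 hhSSAAGg=2 hhSSAAgg=1 hhSSAaGG=2 hhSSAaGg=4 hhSSAagg=2 hhSSaaGG=1 hhSSaaGg=2 hhSSaagg=1 hhSsAAGG=2 hhSsAAGg=4 hhSsAAgg=2 hhSsAaGG=4 hhSsAaGg=8 hhSsAagg=4 hhSsaaGG=2 hhSsaaGg=4 hhSsaagg=2 hhssAAGG=1 hhssAAGg=2 hhssAAgg=1 hhssAaGG=2 hhssAaGg=4 hhssAagg=2 hhssaaGG=1 hhssaaGg=2 hhssaagg=1
HHSSaaGG hits 1/256; gcd=1; 1÷1/256÷1 = 1/256

P(HHSSaaGG) = 1/256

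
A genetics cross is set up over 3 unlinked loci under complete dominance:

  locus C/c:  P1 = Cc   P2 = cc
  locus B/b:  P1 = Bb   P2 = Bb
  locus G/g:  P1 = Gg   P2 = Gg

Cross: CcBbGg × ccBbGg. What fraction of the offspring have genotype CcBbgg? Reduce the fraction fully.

CcBbGg gametes: CBG×1, CBg×1, CbG×1, Cbg×1, cBG×1, cBg×1, cbG×1, cbg×1
ccBbGg gametes: cBG×2, cBg×2, cbG×2, cbg×2
CcBbGg×ccBbGg grid (8·8=64): CcBBGG=2 CcBBGg=4 CcBBgg=2 CcBbGG=4 CcBbGg=8 CcBbgg=4 CcbbGG=2 CcbbGg=4 Ccbbgg=2 ccBBGG=2 ccBBGg=4 ccBBgg=2 ccBbGG=4 ccBbGg=8 ccBbgg=4 ccbbGG=2 ccbbGg=4 ccbbgg=2
CcBbgg hits 4/64; gcd=4; 4÷4/64÷4 = 1/16

P(CcBbgg) = 1/16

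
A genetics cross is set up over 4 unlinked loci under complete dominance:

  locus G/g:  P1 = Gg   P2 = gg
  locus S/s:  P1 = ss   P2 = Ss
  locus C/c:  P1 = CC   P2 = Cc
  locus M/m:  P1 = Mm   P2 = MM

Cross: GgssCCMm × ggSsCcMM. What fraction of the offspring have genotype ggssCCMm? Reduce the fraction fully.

P(ggssCCMm) = 1/16

GgssCCMm gametes: GsCM×4, GsCm×4, gsCM×4, gsCm×4
ggSsCcMM gametes: gSCM×4, gScM×4, gsCM×4, gscM×4
GgssCCMm×ggSsCcMM grid (16·16=256): GgSsCCMM=16 GgSsCCMm=16 GgSsCcMM=16 GgSsCcMm=16 GgssCCMM=16 GgssCCMm=16 GgssCcMM=16 GgssCcMm=16 ggSsCCMM=16 ggSsCCMm=16 ggSsCcMM=16 ggSsCcMm=16 ggssCCMM=16 ggssCCMm=16 ggssCcMM=16 ggssCcMm=16
ggssCCMm hits 16/256; gcd=16; 16÷16/256÷16 = 1/16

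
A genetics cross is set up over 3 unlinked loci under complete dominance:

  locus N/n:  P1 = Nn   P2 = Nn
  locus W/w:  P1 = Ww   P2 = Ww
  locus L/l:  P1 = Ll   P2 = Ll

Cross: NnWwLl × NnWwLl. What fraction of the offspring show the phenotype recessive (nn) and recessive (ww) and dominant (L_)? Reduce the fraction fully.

NnWwLl gametes: NWL×1, NWl×1, NwL×1, Nwl×1, nWL×1, nWl×1, nwL×1, nwl×1
NnWwLl gametes: NWL×1, NWl×1, NwL×1, Nwl×1, nWL×1, nWl×1, nwL×1, nwl×1
NnWwLl×NnWwLl grid (8·8=64): NNWWLL=1 NNWWLl=2 NNWWll=1 NNWwLL=2 NNWwLl=4 NNWwll=2 NNwwLL=1 NNwwLl=2 NNwwll=1 NnWWLL=2 NnWWLl=4 NnWWll=2 NnWwLL=4 NnWwLl=8 NnWwll=4 NnwwLL=2 NnwwLl=4 Nnwwll=2 nnWWLL=1 nnWWLl=2 nnWWll=1 nnWwLL=2 nnWwLl=4 nnWwll=2 nnwwLL=1 nnwwLl=2 nnwwll=1
nn ww L_ hits 3/64; gcd=1; 3÷1/64÷1 = 3/64

P(nn ww L_) = 3/64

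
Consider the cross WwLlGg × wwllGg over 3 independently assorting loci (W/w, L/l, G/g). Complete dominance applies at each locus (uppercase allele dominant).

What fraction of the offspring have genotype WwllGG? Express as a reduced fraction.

WwLlGg gametes: WLG×1, WLg×1, WlG×1, Wlg×1, wLG×1, wLg×1, wlG×1, wlg×1
wwllGg gametes: wlG×4, wlg×4
WwLlGg×wwllGg grid (8·8=64): WwLlGG=4 WwLlGg=8 WwLlgg=4 WwllGG=4 WwllGg=8 Wwllgg=4 wwLlGG=4 wwLlGg=8 wwLlgg=4 wwllGG=4 wwllGg=8 wwllgg=4
WwllGG hits 4/64; gcd=4; 4÷4/64÷4 = 1/16

P(WwllGG) = 1/16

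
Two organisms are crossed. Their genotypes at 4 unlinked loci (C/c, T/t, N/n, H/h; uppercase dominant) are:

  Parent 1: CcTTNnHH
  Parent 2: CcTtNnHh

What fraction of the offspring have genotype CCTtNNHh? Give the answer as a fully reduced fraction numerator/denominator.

P(CCTtNNHh) = 1/64

CcTTNnHH gametes: CTNH×4, CTnH×4, cTNH×4, cTnH×4
CcTtNnHh gametes: CTNH×1, CTNh×1, CTnH×1, CTnh×1, CtNH×1, CtNh×1, CtnH×1, Ctnh×1, cTNH×1, cTNh×1, cTnH×1, cTnh×1, ctNH×1, ctNh×1, ctnH×1, ctnh×1
CcTTNnHH×CcTtNnHh grid (16·16=256): CCTTNNHH=4 CCTTNNHh=4 CCTTNnHH=8 CCTTNnHh=8 CCTTnnHH=4 CCTTnnHh=4 CCTtNNHH=4 CCTtNNHh=4 CCTtNnHH=8 CCTtNnHh=8 CCTtnnHH=4 CCTtnnHh=4 CcTTNNHH=8 CcTTNNHh=8 CcTTNnHH=16 CcTTNnHh=16 CcTTnnHH=8 CcTTnnHh=8 CcTtNNHH=8 CcTtNNHh=8 CcTtNnHH=16 CcTtNnHh=16 CcTtnnHH=8 CcTtnnHh=8 ccTTNNHH=4 ccTTNNHh=4 ccTTNnHH=8 ccTTNnHh=8 ccTTnnHH=4 ccTTnnHh=4 ccTtNNHH=4 ccTtNNHh=4 ccTtNnHH=8 ccTtNnHh=8 ccTtnnHH=4 ccTtnnHh=4
CCTtNNHh hits 4/256; gcd=4; 4÷4/256÷4 = 1/64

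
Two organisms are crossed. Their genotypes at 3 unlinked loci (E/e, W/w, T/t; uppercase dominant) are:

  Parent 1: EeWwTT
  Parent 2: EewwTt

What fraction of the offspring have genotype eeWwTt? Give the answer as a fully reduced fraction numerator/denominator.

EeWwTT gametes: EWT×2, EwT×2, eWT×2, ewT×2
EewwTt gametes: EwT×2, Ewt×2, ewT×2, ewt×2
EeWwTT×EewwTt grid (8·8=64): EEWwTT=4 EEWwTt=4 EEwwTT=4 EEwwTt=4 EeWwTT=8 EeWwTt=8 EewwTT=8 EewwTt=8 eeWwTT=4 eeWwTt=4 eewwTT=4 eewwTt=4
eeWwTt hits 4/64; gcd=4; 4÷4/64÷4 = 1/16

P(eeWwTt) = 1/16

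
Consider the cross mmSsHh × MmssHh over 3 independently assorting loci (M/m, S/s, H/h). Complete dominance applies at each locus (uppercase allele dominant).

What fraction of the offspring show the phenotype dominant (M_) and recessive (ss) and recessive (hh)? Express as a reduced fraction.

P(M_ ss hh) = 1/16

mmSsHh gametes: mSH×2, mSh×2, msH×2, msh×2
MmssHh gametes: MsH×2, Msh×2, msH×2, msh×2
mmSsHh×MmssHh grid (8·8=64): MmSsHH=4 MmSsHh=8 MmSshh=4 MmssHH=4 MmssHh=8 Mmsshh=4 mmSsHH=4 mmSsHh=8 mmSshh=4 mmssHH=4 mmssHh=8 mmsshh=4
M_ ss hh hits 4/64; gcd=4; 4÷4/64÷4 = 1/16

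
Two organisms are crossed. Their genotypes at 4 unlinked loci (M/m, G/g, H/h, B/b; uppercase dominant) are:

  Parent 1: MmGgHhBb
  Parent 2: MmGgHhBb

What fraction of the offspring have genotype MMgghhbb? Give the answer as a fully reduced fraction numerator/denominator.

P(MMgghhbb) = 1/256

MmGgHhBb gametes: MGHB×1, MGHb×1, MGhB×1, MGhb×1, MgHB×1, MgHb×1, MghB×1, Mghb×1, mGHB×1, mGHb×1, mGhB×1, mGhb×1, mgHB×1, mgHb×1, mghB×1, mghb×1
MmGgHhBb gametes: MGHB×1, MGHb×1, MGhB×1, MGhb×1, MgHB×1, MgHb×1, MghB×1, Mghb×1, mGHB×1, mGHb×1, mGhB×1, mGhb×1, mgHB×1, mgHb×1, mghB×1, mghb×1
MmGgHhBb×MmGgHhBb grid (16·16=256): MMGGHHBB=1 MMGGHHBb=2 MMGGHHbb=1 MMGGHhBB=2 MMGGHhBb=4 MMGGHhbb=2 MMGGhhBB=1 MMGGhhBb=2 MMGGhhbb=1 MMGgHHBB=2 MMGgHHBb=4 MMGgHHbb=2 MMGgHhBB=4 MMGgHhBb=8 MMGgHhbb=4 MMGghhBB=2 MMGghhBb=4 MMGghhbb=2 MMggHHBB=1 MMggHHBb=2 MMggHHbb=1 MMggHhBB=2 MMggHhBb=4 MMggHhbb=2 MMgghhBB=1 MMgghhBb=2 MMgghhbb=1 MmGGHHBB=2 MmGGHHBb=4 MmGGHHbb=2 MmGGHhBB=4 MmGGHhBb=8 MmGGHhbb=4 MmGGhhBB=2 MmGGhhBb=4 MmGGhhbb=2 MmGgHHBB=4 MmGgHHBb=8 MmGgHHbb=4 MmGgHhBB=8 MmGgHhBb=16 MmGgHhbb=8 MmGghhBB=4 MmGghhBb=8 MmGghhbb=4 MmggHHBB=2 MmggHHBb=4 MmggHHbb=2 MmggHhBB=4 MmggHhBb=8 MmggHhbb=4 MmgghhBB=2 MmgghhBb=4 Mmgghhbb=2 mmGGHHBB=1 mmGGHHBb=2 mmGGHHbb=1 mmGGHhBB=2 mmGGHhBb=4 mmGGHhbb=2 mmGGhhBB=1 mmGGhhBb=2 mmGGhhbb=1 mmGgHHBB=2 mmGgHHBb=4 mmGgHHbb=2 mmGgHhBB=4 mmGgHhBb=8 mmGgHhbb=4 mmGghhBB=2 mmGghhBb=4 mmGghhbb=2 mmggHHBB=1 mmggHHBb=2 mmggHHbb=1 mmggHhBB=2 mmggHhBb=4 mmggHhbb=2 mmgghhBB=1 mmgghhBb=2 mmgghhbb=1
MMgghhbb hits 1/256; gcd=1; 1÷1/256÷1 = 1/256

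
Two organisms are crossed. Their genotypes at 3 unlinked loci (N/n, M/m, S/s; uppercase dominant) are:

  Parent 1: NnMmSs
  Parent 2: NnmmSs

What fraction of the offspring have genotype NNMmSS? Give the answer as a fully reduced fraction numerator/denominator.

P(NNMmSS) = 1/32

NnMmSs gametes: NMS×1, NMs×1, NmS×1, Nms×1, nMS×1, nMs×1, nmS×1, nms×1
NnmmSs gametes: NmS×2, Nms×2, nmS×2, nms×2
NnMmSs×NnmmSs grid (8·8=64): NNMmSS=2 NNMmSs=4 NNMmss=2 NNmmSS=2 NNmmSs=4 NNmmss=2 NnMmSS=4 NnMmSs=8 NnMmss=4 NnmmSS=4 NnmmSs=8 Nnmmss=4 nnMmSS=2 nnMmSs=4 nnMmss=2 nnmmSS=2 nnmmSs=4 nnmmss=2
NNMmSS hits 2/64; gcd=2; 2÷2/64÷2 = 1/32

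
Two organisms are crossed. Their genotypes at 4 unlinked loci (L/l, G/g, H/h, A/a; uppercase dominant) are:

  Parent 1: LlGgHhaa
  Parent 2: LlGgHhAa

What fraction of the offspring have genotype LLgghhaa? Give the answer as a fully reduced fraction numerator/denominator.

LlGgHhaa gametes: LGHa×2, LGha×2, LgHa×2, Lgha×2, lGHa×2, lGha×2, lgHa×2, lgha×2
LlGgHhAa gametes: LGHA×1, LGHa×1, LGhA×1, LGha×1, LgHA×1, LgHa×1, LghA×1, Lgha×1, lGHA×1, lGHa×1, lGhA×1, lGha×1, lgHA×1, lgHa×1, lghA×1, lgha×1
LlGgHhaa×LlGgHhAa grid (16·16=256): LLGGHHAa=2 LLGGHHaa=2 LLGGHhAa=4 LLGGHhaa=4 LLGGhhAa=2 LLGGhhaa=2 LLGgHHAa=4 LLGgHHaa=4 LLGgHhAa=8 LLGgHhaa=8 LLGghhAa=4 LLGghhaa=4 LLggHHAa=2 LLggHHaa=2 LLggHhAa=4 LLggHhaa=4 LLgghhAa=2 LLgghhaa=2 LlGGHHAa=4 LlGGHHaa=4 LlGGHhAa=8 LlGGHhaa=8 LlGGhhAa=4 LlGGhhaa=4 LlGgHHAa=8 LlGgHHaa=8 LlGgHhAa=16 LlGgHhaa=16 LlGghhAa=8 LlGghhaa=8 LlggHHAa=4 LlggHHaa=4 LlggHhAa=8 LlggHhaa=8 LlgghhAa=4 Llgghhaa=4 llGGHHAa=2 llGGHHaa=2 llGGHhAa=4 llGGHhaa=4 llGGhhAa=2 llGGhhaa=2 llGgHHAa=4 llGgHHaa=4 llGgHhAa=8 llGgHhaa=8 llGghhAa=4 llGghhaa=4 llggHHAa=2 llggHHaa=2 llggHhAa=4 llggHhaa=4 llgghhAa=2 llgghhaa=2
LLgghhaa hits 2/256; gcd=2; 2÷2/256÷2 = 1/128

P(LLgghhaa) = 1/128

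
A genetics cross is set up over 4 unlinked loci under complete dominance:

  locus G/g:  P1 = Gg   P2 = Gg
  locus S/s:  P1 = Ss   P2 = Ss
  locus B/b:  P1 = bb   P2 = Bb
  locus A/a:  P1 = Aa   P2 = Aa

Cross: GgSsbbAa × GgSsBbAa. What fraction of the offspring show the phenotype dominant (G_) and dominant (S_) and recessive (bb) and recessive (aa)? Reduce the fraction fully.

GgSsbbAa gametes: GSbA×2, GSba×2, GsbA×2, Gsba×2, gSbA×2, gSba×2, gsbA×2, gsba×2
GgSsBbAa gametes: GSBA×1, GSBa×1, GSbA×1, GSba×1, GsBA×1, GsBa×1, GsbA×1, Gsba×1, gSBA×1, gSBa×1, gSbA×1, gSba×1, gsBA×1, gsBa×1, gsbA×1, gsba×1
GgSsbbAa×GgSsBbAa grid (16·16=256): GGSSBbAA=2 GGSSBbAa=4 GGSSBbaa=2 GGSSbbAA=2 GGSSbbAa=4 GGSSbbaa=2 GGSsBbAA=4 GGSsBbAa=8 GGSsBbaa=4 GGSsbbAA=4 GGSsbbAa=8 GGSsbbaa=4 GGssBbAA=2 GGssBbAa=4 GGssBbaa=2 GGssbbAA=2 GGssbbAa=4 GGssbbaa=2 GgSSBbAA=4 GgSSBbAa=8 GgSSBbaa=4 GgSSbbAA=4 GgSSbbAa=8 GgSSbbaa=4 GgSsBbAA=8 GgSsBbAa=16 GgSsBbaa=8 GgSsbbAA=8 GgSsbbAa=16 GgSsbbaa=8 GgssBbAA=4 GgssBbAa=8 GgssBbaa=4 GgssbbAA=4 GgssbbAa=8 Ggssbbaa=4 ggSSBbAA=2 ggSSBbAa=4 ggSSBbaa=2 ggSSbbAA=2 ggSSbbAa=4 ggSSbbaa=2 ggSsBbAA=4 ggSsBbAa=8 ggSsBbaa=4 ggSsbbAA=4 ggSsbbAa=8 ggSsbbaa=4 ggssBbAA=2 ggssBbAa=4 ggssBbaa=2 ggssbbAA=2 ggssbbAa=4 ggssbbaa=2
G_ S_ bb aa hits 18/256; gcd=2; 18÷2/256÷2 = 9/128

P(G_ S_ bb aa) = 9/128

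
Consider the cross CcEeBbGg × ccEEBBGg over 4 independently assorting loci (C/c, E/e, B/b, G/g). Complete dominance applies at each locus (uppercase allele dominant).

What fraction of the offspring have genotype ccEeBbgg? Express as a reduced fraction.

P(ccEeBbgg) = 1/32

CcEeBbGg gametes: CEBG×1, CEBg×1, CEbG×1, CEbg×1, CeBG×1, CeBg×1, CebG×1, Cebg×1, cEBG×1, cEBg×1, cEbG×1, cEbg×1, ceBG×1, ceBg×1, cebG×1, cebg×1
ccEEBBGg gametes: cEBG×8, cEBg×8
CcEeBbGg×ccEEBBGg grid (16·16=256): CcEEBBGG=8 CcEEBBGg=16 CcEEBBgg=8 CcEEBbGG=8 CcEEBbGg=16 CcEEBbgg=8 CcEeBBGG=8 CcEeBBGg=16 CcEeBBgg=8 CcEeBbGG=8 CcEeBbGg=16 CcEeBbgg=8 ccEEBBGG=8 ccEEBBGg=16 ccEEBBgg=8 ccEEBbGG=8 ccEEBbGg=16 ccEEBbgg=8 ccEeBBGG=8 ccEeBBGg=16 ccEeBBgg=8 ccEeBbGG=8 ccEeBbGg=16 ccEeBbgg=8
ccEeBbgg hits 8/256; gcd=8; 8÷8/256÷8 = 1/32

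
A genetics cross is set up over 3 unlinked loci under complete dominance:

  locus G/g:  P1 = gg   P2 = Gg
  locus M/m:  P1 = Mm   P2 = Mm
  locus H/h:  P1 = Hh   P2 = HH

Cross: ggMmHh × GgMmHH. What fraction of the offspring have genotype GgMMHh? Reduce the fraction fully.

ggMmHh gametes: gMH×2, gMh×2, gmH×2, gmh×2
GgMmHH gametes: GMH×2, GmH×2, gMH×2, gmH×2
ggMmHh×GgMmHH grid (8·8=64): GgMMHH=4 GgMMHh=4 GgMmHH=8 GgMmHh=8 GgmmHH=4 GgmmHh=4 ggMMHH=4 ggMMHh=4 ggMmHH=8 ggMmHh=8 ggmmHH=4 ggmmHh=4
GgMMHh hits 4/64; gcd=4; 4÷4/64÷4 = 1/16

P(GgMMHh) = 1/16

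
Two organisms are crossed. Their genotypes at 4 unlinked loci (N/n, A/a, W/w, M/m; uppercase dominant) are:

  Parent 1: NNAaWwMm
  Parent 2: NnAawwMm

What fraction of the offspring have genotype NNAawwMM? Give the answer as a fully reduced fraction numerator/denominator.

P(NNAawwMM) = 1/32

NNAaWwMm gametes: NAWM×2, NAWm×2, NAwM×2, NAwm×2, NaWM×2, NaWm×2, NawM×2, Nawm×2
NnAawwMm gametes: NAwM×2, NAwm×2, NawM×2, Nawm×2, nAwM×2, nAwm×2, nawM×2, nawm×2
NNAaWwMm×NnAawwMm grid (16·16=256): NNAAWwMM=4 NNAAWwMm=8 NNAAWwmm=4 NNAAwwMM=4 NNAAwwMm=8 NNAAwwmm=4 NNAaWwMM=8 NNAaWwMm=16 NNAaWwmm=8 NNAawwMM=8 NNAawwMm=16 NNAawwmm=8 NNaaWwMM=4 NNaaWwMm=8 NNaaWwmm=4 NNaawwMM=4 NNaawwMm=8 NNaawwmm=4 NnAAWwMM=4 NnAAWwMm=8 NnAAWwmm=4 NnAAwwMM=4 NnAAwwMm=8 NnAAwwmm=4 NnAaWwMM=8 NnAaWwMm=16 NnAaWwmm=8 NnAawwMM=8 NnAawwMm=16 NnAawwmm=8 NnaaWwMM=4 NnaaWwMm=8 NnaaWwmm=4 NnaawwMM=4 NnaawwMm=8 Nnaawwmm=4
NNAawwMM hits 8/256; gcd=8; 8÷8/256÷8 = 1/32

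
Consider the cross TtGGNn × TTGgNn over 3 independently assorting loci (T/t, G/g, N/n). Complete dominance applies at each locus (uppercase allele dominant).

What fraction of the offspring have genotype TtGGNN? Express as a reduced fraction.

TtGGNn gametes: TGN×2, TGn×2, tGN×2, tGn×2
TTGgNn gametes: TGN×2, TGn×2, TgN×2, Tgn×2
TtGGNn×TTGgNn grid (8·8=64): TTGGNN=4 TTGGNn=8 TTGGnn=4 TTGgNN=4 TTGgNn=8 TTGgnn=4 TtGGNN=4 TtGGNn=8 TtGGnn=4 TtGgNN=4 TtGgNn=8 TtGgnn=4
TtGGNN hits 4/64; gcd=4; 4÷4/64÷4 = 1/16

P(TtGGNN) = 1/16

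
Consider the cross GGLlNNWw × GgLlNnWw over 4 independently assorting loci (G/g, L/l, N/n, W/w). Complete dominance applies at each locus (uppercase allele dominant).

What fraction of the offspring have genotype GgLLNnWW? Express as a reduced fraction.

P(GgLLNnWW) = 1/64

GGLlNNWw gametes: GLNW×4, GLNw×4, GlNW×4, GlNw×4
GgLlNnWw gametes: GLNW×1, GLNw×1, GLnW×1, GLnw×1, GlNW×1, GlNw×1, GlnW×1, Glnw×1, gLNW×1, gLNw×1, gLnW×1, gLnw×1, glNW×1, glNw×1, glnW×1, glnw×1
GGLlNNWw×GgLlNnWw grid (16·16=256): GGLLNNWW=4 GGLLNNWw=8 GGLLNNww=4 GGLLNnWW=4 GGLLNnWw=8 GGLLNnww=4 GGLlNNWW=8 GGLlNNWw=16 GGLlNNww=8 GGLlNnWW=8 GGLlNnWw=16 GGLlNnww=8 GGllNNWW=4 GGllNNWw=8 GGllNNww=4 GGllNnWW=4 GGllNnWw=8 GGllNnww=4 GgLLNNWW=4 GgLLNNWw=8 GgLLNNww=4 GgLLNnWW=4 GgLLNnWw=8 GgLLNnww=4 GgLlNNWW=8 GgLlNNWw=16 GgLlNNww=8 GgLlNnWW=8 GgLlNnWw=16 GgLlNnww=8 GgllNNWW=4 GgllNNWw=8 GgllNNww=4 GgllNnWW=4 GgllNnWw=8 GgllNnww=4
GgLLNnWW hits 4/256; gcd=4; 4÷4/256÷4 = 1/64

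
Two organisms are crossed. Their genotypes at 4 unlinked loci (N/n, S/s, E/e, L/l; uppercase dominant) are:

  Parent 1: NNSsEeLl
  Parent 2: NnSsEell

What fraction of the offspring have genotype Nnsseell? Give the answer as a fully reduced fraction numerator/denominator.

NNSsEeLl gametes: NSEL×2, NSEl×2, NSeL×2, NSel×2, NsEL×2, NsEl×2, NseL×2, Nsel×2
NnSsEell gametes: NSEl×2, NSel×2, NsEl×2, Nsel×2, nSEl×2, nSel×2, nsEl×2, nsel×2
NNSsEeLl×NnSsEell grid (16·16=256): NNSSEELl=4 NNSSEEll=4 NNSSEeLl=8 NNSSEell=8 NNSSeeLl=4 NNSSeell=4 NNSsEELl=8 NNSsEEll=8 NNSsEeLl=16 NNSsEell=16 NNSseeLl=8 NNSseell=8 NNssEELl=4 NNssEEll=4 NNssEeLl=8 NNssEell=8 NNsseeLl=4 NNsseell=4 NnSSEELl=4 NnSSEEll=4 NnSSEeLl=8 NnSSEell=8 NnSSeeLl=4 NnSSeell=4 NnSsEELl=8 NnSsEEll=8 NnSsEeLl=16 NnSsEell=16 NnSseeLl=8 NnSseell=8 NnssEELl=4 NnssEEll=4 NnssEeLl=8 NnssEell=8 NnsseeLl=4 Nnsseell=4
Nnsseell hits 4/256; gcd=4; 4÷4/256÷4 = 1/64

P(Nnsseell) = 1/64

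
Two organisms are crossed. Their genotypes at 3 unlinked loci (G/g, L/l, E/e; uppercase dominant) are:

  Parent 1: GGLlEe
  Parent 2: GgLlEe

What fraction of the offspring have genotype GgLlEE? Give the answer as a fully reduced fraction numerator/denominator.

P(GgLlEE) = 1/16

GGLlEe gametes: GLE×2, GLe×2, GlE×2, Gle×2
GgLlEe gametes: GLE×1, GLe×1, GlE×1, Gle×1, gLE×1, gLe×1, glE×1, gle×1
GGLlEe×GgLlEe grid (8·8=64): GGLLEE=2 GGLLEe=4 GGLLee=2 GGLlEE=4 GGLlEe=8 GGLlee=4 GGllEE=2 GGllEe=4 GGllee=2 GgLLEE=2 GgLLEe=4 GgLLee=2 GgLlEE=4 GgLlEe=8 GgLlee=4 GgllEE=2 GgllEe=4 Ggllee=2
GgLlEE hits 4/64; gcd=4; 4÷4/64÷4 = 1/16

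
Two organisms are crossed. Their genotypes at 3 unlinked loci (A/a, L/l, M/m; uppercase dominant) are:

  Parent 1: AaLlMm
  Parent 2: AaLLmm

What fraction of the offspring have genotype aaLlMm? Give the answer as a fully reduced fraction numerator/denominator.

P(aaLlMm) = 1/16

AaLlMm gametes: ALM×1, ALm×1, AlM×1, Alm×1, aLM×1, aLm×1, alM×1, alm×1
AaLLmm gametes: ALm×4, aLm×4
AaLlMm×AaLLmm grid (8·8=64): AALLMm=4 AALLmm=4 AALlMm=4 AALlmm=4 AaLLMm=8 AaLLmm=8 AaLlMm=8 AaLlmm=8 aaLLMm=4 aaLLmm=4 aaLlMm=4 aaLlmm=4
aaLlMm hits 4/64; gcd=4; 4÷4/64÷4 = 1/16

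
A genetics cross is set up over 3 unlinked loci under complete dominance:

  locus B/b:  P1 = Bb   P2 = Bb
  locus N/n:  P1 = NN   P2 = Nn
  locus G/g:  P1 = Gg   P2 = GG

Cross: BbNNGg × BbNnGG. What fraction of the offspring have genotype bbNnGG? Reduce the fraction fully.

BbNNGg gametes: BNG×2, BNg×2, bNG×2, bNg×2
BbNnGG gametes: BNG×2, BnG×2, bNG×2, bnG×2
BbNNGg×BbNnGG grid (8·8=64): BBNNGG=4 BBNNGg=4 BBNnGG=4 BBNnGg=4 BbNNGG=8 BbNNGg=8 BbNnGG=8 BbNnGg=8 bbNNGG=4 bbNNGg=4 bbNnGG=4 bbNnGg=4
bbNnGG hits 4/64; gcd=4; 4÷4/64÷4 = 1/16

P(bbNnGG) = 1/16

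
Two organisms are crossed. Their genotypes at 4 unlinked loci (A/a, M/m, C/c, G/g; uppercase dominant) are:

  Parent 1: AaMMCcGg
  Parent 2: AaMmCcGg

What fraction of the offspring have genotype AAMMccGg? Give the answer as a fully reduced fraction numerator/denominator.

P(AAMMccGg) = 1/64

AaMMCcGg gametes: AMCG×2, AMCg×2, AMcG×2, AMcg×2, aMCG×2, aMCg×2, aMcG×2, aMcg×2
AaMmCcGg gametes: AMCG×1, AMCg×1, AMcG×1, AMcg×1, AmCG×1, AmCg×1, AmcG×1, Amcg×1, aMCG×1, aMCg×1, aMcG×1, aMcg×1, amCG×1, amCg×1, amcG×1, amcg×1
AaMMCcGg×AaMmCcGg grid (16·16=256): AAMMCCGG=2 AAMMCCGg=4 AAMMCCgg=2 AAMMCcGG=4 AAMMCcGg=8 AAMMCcgg=4 AAMMccGG=2 AAMMccGg=4 AAMMccgg=2 AAMmCCGG=2 AAMmCCGg=4 AAMmCCgg=2 AAMmCcGG=4 AAMmCcGg=8 AAMmCcgg=4 AAMmccGG=2 AAMmccGg=4 AAMmccgg=2 AaMMCCGG=4 AaMMCCGg=8 AaMMCCgg=4 AaMMCcGG=8 AaMMCcGg=16 AaMMCcgg=8 AaMMccGG=4 AaMMccGg=8 AaMMccgg=4 AaMmCCGG=4 AaMmCCGg=8 AaMmCCgg=4 AaMmCcGG=8 AaMmCcGg=16 AaMmCcgg=8 AaMmccGG=4 AaMmccGg=8 AaMmccgg=4 aaMMCCGG=2 aaMMCCGg=4 aaMMCCgg=2 aaMMCcGG=4 aaMMCcGg=8 aaMMCcgg=4 aaMMccGG=2 aaMMccGg=4 aaMMccgg=2 aaMmCCGG=2 aaMmCCGg=4 aaMmCCgg=2 aaMmCcGG=4 aaMmCcGg=8 aaMmCcgg=4 aaMmccGG=2 aaMmccGg=4 aaMmccgg=2
AAMMccGg hits 4/256; gcd=4; 4÷4/256÷4 = 1/64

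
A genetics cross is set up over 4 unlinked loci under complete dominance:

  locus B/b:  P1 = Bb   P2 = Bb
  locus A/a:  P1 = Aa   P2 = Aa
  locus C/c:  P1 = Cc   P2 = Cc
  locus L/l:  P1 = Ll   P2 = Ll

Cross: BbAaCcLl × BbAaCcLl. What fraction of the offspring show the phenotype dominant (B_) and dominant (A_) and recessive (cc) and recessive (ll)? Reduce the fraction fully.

BbAaCcLl gametes: BACL×1, BACl×1, BAcL×1, BAcl×1, BaCL×1, BaCl×1, BacL×1, Bacl×1, bACL×1, bACl×1, bAcL×1, bAcl×1, baCL×1, baCl×1, bacL×1, bacl×1
BbAaCcLl gametes: BACL×1, BACl×1, BAcL×1, BAcl×1, BaCL×1, BaCl×1, BacL×1, Bacl×1, bACL×1, bACl×1, bAcL×1, bAcl×1, baCL×1, baCl×1, bacL×1, bacl×1
BbAaCcLl×BbAaCcLl grid (16·16=256): BBAACCLL=1 BBAACCLl=2 BBAACCll=1 BBAACcLL=2 BBAACcLl=4 BBAACcll=2 BBAAccLL=1 BBAAccLl=2 BBAAccll=1 BBAaCCLL=2 BBAaCCLl=4 BBAaCCll=2 BBAaCcLL=4 BBAaCcLl=8 BBAaCcll=4 BBAaccLL=2 BBAaccLl=4 BBAaccll=2 BBaaCCLL=1 BBaaCCLl=2 BBaaCCll=1 BBaaCcLL=2 BBaaCcLl=4 BBaaCcll=2 BBaaccLL=1 BBaaccLl=2 BBaaccll=1 BbAACCLL=2 BbAACCLl=4 BbAACCll=2 BbAACcLL=4 BbAACcLl=8 BbAACcll=4 BbAAccLL=2 BbAAccLl=4 BbAAccll=2 BbAaCCLL=4 BbAaCCLl=8 BbAaCCll=4 BbAaCcLL=8 BbAaCcLl=16 BbAaCcll=8 BbAaccLL=4 BbAaccLl=8 BbAaccll=4 BbaaCCLL=2 BbaaCCLl=4 BbaaCCll=2 BbaaCcLL=4 BbaaCcLl=8 BbaaCcll=4 BbaaccLL=2 BbaaccLl=4 Bbaaccll=2 bbAACCLL=1 bbAACCLl=2 bbAACCll=1 bbAACcLL=2 bbAACcLl=4 bbAACcll=2 bbAAccLL=1 bbAAccLl=2 bbAAccll=1 bbAaCCLL=2 bbAaCCLl=4 bbAaCCll=2 bbAaCcLL=4 bbAaCcLl=8 bbAaCcll=4 bbAaccLL=2 bbAaccLl=4 bbAaccll=2 bbaaCCLL=1 bbaaCCLl=2 bbaaCCll=1 bbaaCcLL=2 bbaaCcLl=4 bbaaCcll=2 bbaaccLL=1 bbaaccLl=2 bbaaccll=1
B_ A_ cc ll hits 9/256; gcd=1; 9÷1/256÷1 = 9/256

P(B_ A_ cc ll) = 9/256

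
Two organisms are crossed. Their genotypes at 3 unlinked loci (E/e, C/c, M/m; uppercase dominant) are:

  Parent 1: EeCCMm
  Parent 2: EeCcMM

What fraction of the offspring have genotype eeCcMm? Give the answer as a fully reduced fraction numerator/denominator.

EeCCMm gametes: ECM×2, ECm×2, eCM×2, eCm×2
EeCcMM gametes: ECM×2, EcM×2, eCM×2, ecM×2
EeCCMm×EeCcMM grid (8·8=64): EECCMM=4 EECCMm=4 EECcMM=4 EECcMm=4 EeCCMM=8 EeCCMm=8 EeCcMM=8 EeCcMm=8 eeCCMM=4 eeCCMm=4 eeCcMM=4 eeCcMm=4
eeCcMm hits 4/64; gcd=4; 4÷4/64÷4 = 1/16

P(eeCcMm) = 1/16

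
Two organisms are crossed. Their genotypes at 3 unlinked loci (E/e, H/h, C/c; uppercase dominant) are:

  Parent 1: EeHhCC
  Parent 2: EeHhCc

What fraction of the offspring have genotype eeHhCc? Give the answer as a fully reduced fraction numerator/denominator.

P(eeHhCc) = 1/16

EeHhCC gametes: EHC×2, EhC×2, eHC×2, ehC×2
EeHhCc gametes: EHC×1, EHc×1, EhC×1, Ehc×1, eHC×1, eHc×1, ehC×1, ehc×1
EeHhCC×EeHhCc grid (8·8=64): EEHHCC=2 EEHHCc=2 EEHhCC=4 EEHhCc=4 EEhhCC=2 EEhhCc=2 EeHHCC=4 EeHHCc=4 EeHhCC=8 EeHhCc=8 EehhCC=4 EehhCc=4 eeHHCC=2 eeHHCc=2 eeHhCC=4 eeHhCc=4 eehhCC=2 eehhCc=2
eeHhCc hits 4/64; gcd=4; 4÷4/64÷4 = 1/16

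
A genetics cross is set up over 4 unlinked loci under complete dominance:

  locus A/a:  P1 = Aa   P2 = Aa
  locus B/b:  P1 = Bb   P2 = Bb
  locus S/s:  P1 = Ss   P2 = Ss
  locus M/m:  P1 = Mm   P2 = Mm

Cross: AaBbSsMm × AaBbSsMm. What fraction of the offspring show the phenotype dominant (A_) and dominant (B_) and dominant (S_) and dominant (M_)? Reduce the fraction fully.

P(A_ B_ S_ M_) = 81/256

AaBbSsMm gametes: ABSM×1, ABSm×1, ABsM×1, ABsm×1, AbSM×1, AbSm×1, AbsM×1, Absm×1, aBSM×1, aBSm×1, aBsM×1, aBsm×1, abSM×1, abSm×1, absM×1, absm×1
AaBbSsMm gametes: ABSM×1, ABSm×1, ABsM×1, ABsm×1, AbSM×1, AbSm×1, AbsM×1, Absm×1, aBSM×1, aBSm×1, aBsM×1, aBsm×1, abSM×1, abSm×1, absM×1, absm×1
AaBbSsMm×AaBbSsMm grid (16·16=256): AABBSSMM=1 AABBSSMm=2 AABBSSmm=1 AABBSsMM=2 AABBSsMm=4 AABBSsmm=2 AABBssMM=1 AABBssMm=2 AABBssmm=1 AABbSSMM=2 AABbSSMm=4 AABbSSmm=2 AABbSsMM=4 AABbSsMm=8 AABbSsmm=4 AABbssMM=2 AABbssMm=4 AABbssmm=2 AAbbSSMM=1 AAbbSSMm=2 AAbbSSmm=1 AAbbSsMM=2 AAbbSsMm=4 AAbbSsmm=2 AAbbssMM=1 AAbbssMm=2 AAbbssmm=1 AaBBSSMM=2 AaBBSSMm=4 AaBBSSmm=2 AaBBSsMM=4 AaBBSsMm=8 AaBBSsmm=4 AaBBssMM=2 AaBBssMm=4 AaBBssmm=2 AaBbSSMM=4 AaBbSSMm=8 AaBbSSmm=4 AaBbSsMM=8 AaBbSsMm=16 AaBbSsmm=8 AaBbssMM=4 AaBbssMm=8 AaBbssmm=4 AabbSSMM=2 AabbSSMm=4 AabbSSmm=2 AabbSsMM=4 AabbSsMm=8 AabbSsmm=4 AabbssMM=2 AabbssMm=4 Aabbssmm=2 aaBBSSMM=1 aaBBSSMm=2 aaBBSSmm=1 aaBBSsMM=2 aaBBSsMm=4 aaBBSsmm=2 aaBBssMM=1 aaBBssMm=2 aaBBssmm=1 aaBbSSMM=2 aaBbSSMm=4 aaBbSSmm=2 aaBbSsMM=4 aaBbSsMm=8 aaBbSsmm=4 aaBbssMM=2 aaBbssMm=4 aaBbssmm=2 aabbSSMM=1 aabbSSMm=2 aabbSSmm=1 aabbSsMM=2 aabbSsMm=4 aabbSsmm=2 aabbssMM=1 aabbssMm=2 aabbssmm=1
A_ B_ S_ M_ hits 81/256; gcd=1; 81÷1/256÷1 = 81/256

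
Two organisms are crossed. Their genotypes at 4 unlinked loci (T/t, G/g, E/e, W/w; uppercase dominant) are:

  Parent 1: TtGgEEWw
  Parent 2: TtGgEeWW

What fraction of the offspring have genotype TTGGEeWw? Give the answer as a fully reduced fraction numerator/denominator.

P(TTGGEeWw) = 1/64

TtGgEEWw gametes: TGEW×2, TGEw×2, TgEW×2, TgEw×2, tGEW×2, tGEw×2, tgEW×2, tgEw×2
TtGgEeWW gametes: TGEW×2, TGeW×2, TgEW×2, TgeW×2, tGEW×2, tGeW×2, tgEW×2, tgeW×2
TtGgEEWw×TtGgEeWW grid (16·16=256): TTGGEEWW=4 TTGGEEWw=4 TTGGEeWW=4 TTGGEeWw=4 TTGgEEWW=8 TTGgEEWw=8 TTGgEeWW=8 TTGgEeWw=8 TTggEEWW=4 TTggEEWw=4 TTggEeWW=4 TTggEeWw=4 TtGGEEWW=8 TtGGEEWw=8 TtGGEeWW=8 TtGGEeWw=8 TtGgEEWW=16 TtGgEEWw=16 TtGgEeWW=16 TtGgEeWw=16 TtggEEWW=8 TtggEEWw=8 TtggEeWW=8 TtggEeWw=8 ttGGEEWW=4 ttGGEEWw=4 ttGGEeWW=4 ttGGEeWw=4 ttGgEEWW=8 ttGgEEWw=8 ttGgEeWW=8 ttGgEeWw=8 ttggEEWW=4 ttggEEWw=4 ttggEeWW=4 ttggEeWw=4
TTGGEeWw hits 4/256; gcd=4; 4÷4/256÷4 = 1/64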